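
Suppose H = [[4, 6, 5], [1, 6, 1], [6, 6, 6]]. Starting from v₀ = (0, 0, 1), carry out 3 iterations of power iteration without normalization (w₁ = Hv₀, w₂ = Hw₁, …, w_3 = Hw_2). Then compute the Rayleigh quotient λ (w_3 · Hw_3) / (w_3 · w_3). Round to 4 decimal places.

w1 = Hv₀ = (5, 1, 6)
w2 = Hw1 = (56, 17, 72)
w3 = Hw2 = (686, 230, 870)
Hw3 = (8474, 2936, 10716)
w3·Hw3 = 686·8474 + 230·2936 + 870·10716 = 15811364; w3·w3 = 686·686 + 230·230 + 870·870 = 1280396
λ ≈ 15811364/1280396 = 12.3488

12.3488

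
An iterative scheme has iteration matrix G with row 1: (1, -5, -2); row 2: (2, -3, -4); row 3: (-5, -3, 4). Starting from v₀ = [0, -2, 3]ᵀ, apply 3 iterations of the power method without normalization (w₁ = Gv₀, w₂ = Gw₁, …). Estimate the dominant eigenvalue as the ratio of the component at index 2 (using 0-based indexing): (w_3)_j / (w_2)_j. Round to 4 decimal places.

w1 = Gv₀ = (1·0 + (-5)·(-2) + (-2)·3; 2·0 + (-3)·(-2) + (-4)·3; (-5)·0 + (-3)·(-2) + 4·3) = (4, -6, 18)
w2 = Gw1 = (1·4 + (-5)·(-6) + (-2)·18; 2·4 + (-3)·(-6) + (-4)·18; (-5)·4 + (-3)·(-6) + 4·18) = (-2, -46, 70)
w3 = Gw2 = (88, -146, 428)
Ratio at component: 428 / 70 = 6.1143

λ ≈ 6.1143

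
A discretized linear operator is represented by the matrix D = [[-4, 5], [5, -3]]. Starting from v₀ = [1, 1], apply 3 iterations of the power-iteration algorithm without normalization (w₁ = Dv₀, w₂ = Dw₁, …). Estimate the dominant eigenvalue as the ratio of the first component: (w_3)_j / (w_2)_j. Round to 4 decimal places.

w1 = Dv₀ = ((-4)·1 + 5·1; 5·1 + (-3)·1) = (1, 2)
w2 = Dw1 = ((-4)·1 + 5·2; 5·1 + (-3)·2) = (6, -1)
w3 = Dw2 = (-29, 33)
Ratio at component: -29 / 6 = -4.8333

λ ≈ -4.8333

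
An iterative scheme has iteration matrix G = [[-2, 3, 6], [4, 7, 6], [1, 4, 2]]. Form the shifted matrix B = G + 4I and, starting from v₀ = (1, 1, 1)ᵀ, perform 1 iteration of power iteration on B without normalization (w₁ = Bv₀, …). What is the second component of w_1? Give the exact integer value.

21

B = G + 4I has rows (2, 3, 6); (4, 11, 6); (1, 4, 6)
w1 = Bv₀ = (11, 21, 11)
Requested component of w1: 21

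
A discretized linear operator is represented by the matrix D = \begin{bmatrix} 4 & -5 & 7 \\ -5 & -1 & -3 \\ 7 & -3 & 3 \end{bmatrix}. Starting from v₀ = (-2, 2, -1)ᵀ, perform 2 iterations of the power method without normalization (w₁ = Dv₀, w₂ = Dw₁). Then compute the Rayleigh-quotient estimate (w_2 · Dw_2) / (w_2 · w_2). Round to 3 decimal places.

w1 = Dv₀ = (-25, 11, -23)
w2 = Dw1 = (-316, 183, -277)
Dw2 = (-4118, 2228, -3592)
w2·Dw2 = (-316)·(-4118) + 183·2228 + (-277)·(-3592) = 2703996; w2·w2 = (-316)·(-316) + 183·183 + (-277)·(-277) = 210074
λ ≈ 2703996/210074 = 12.872

12.872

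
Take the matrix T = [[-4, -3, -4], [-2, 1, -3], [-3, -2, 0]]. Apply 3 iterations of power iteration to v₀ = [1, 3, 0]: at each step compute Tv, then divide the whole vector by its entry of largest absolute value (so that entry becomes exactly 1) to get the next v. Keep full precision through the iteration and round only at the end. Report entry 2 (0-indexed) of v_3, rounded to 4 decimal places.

0.5585

Tv0 = (-13.00000, 1.00000, -9.00000); divide by -13.00000 → v1 = (1.00000, -0.07692, 0.69231)
Tv1 = (-6.53846, -4.15385, -2.84615); divide by -6.53846 → v2 = (1.00000, 0.63529, 0.43529)
Tv2 = (-7.64706, -2.67059, -4.27059); divide by -7.64706 → v3 = (1.00000, 0.34923, 0.55846)
Requested entry of v3: -363/-650 = 0.5585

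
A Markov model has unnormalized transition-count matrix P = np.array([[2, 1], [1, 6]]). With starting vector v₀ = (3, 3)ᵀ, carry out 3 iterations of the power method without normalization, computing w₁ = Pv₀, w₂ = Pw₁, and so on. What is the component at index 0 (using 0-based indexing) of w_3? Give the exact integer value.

213

w1 = Pv₀ = (2·3 + 1·3; 1·3 + 6·3) = (9, 21)
w2 = Pw1 = (2·9 + 1·21; 1·9 + 6·21) = (39, 135)
w3 = Pw2 = (213, 849)
The requested component of w3 is 213.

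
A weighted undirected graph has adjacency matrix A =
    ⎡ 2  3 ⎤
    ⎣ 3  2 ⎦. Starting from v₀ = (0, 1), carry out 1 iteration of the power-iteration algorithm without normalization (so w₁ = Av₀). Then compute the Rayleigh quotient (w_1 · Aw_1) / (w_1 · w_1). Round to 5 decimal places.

λ ≈ 4.76923

w1 = Av₀ = (2·0 + 3·1; 3·0 + 2·1) = (3, 2)
Aw1 = (12, 13)
w1·Aw1 = 3·12 + 2·13 = 62; w1·w1 = 3·3 + 2·2 = 13
λ ≈ 62/13 = 4.76923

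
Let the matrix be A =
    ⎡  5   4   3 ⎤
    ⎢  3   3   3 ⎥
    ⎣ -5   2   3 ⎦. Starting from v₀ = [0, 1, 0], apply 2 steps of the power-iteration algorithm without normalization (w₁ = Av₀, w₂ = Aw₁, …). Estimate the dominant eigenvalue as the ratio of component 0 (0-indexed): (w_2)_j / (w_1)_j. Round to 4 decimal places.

λ ≈ 9.5000

w1 = Av₀ = (5·0 + 4·1 + 3·0; 3·0 + 3·1 + 3·0; (-5)·0 + 2·1 + 3·0) = (4, 3, 2)
w2 = Aw1 = (5·4 + 4·3 + 3·2; 3·4 + 3·3 + 3·2; (-5)·4 + 2·3 + 3·2) = (38, 27, -8)
Ratio at component: 38 / 4 = 9.5000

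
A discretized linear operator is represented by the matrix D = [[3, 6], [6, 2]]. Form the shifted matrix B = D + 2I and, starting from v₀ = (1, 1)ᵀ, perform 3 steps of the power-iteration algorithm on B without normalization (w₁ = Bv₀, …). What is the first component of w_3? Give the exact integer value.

1211

B = D + 2I has rows (5, 6); (6, 4)
w1 = Bv₀ = (5·1 + 6·1; 6·1 + 4·1) = (11, 10)
w2 = Bw1 = (5·11 + 6·10; 6·11 + 4·10) = (115, 106)
w3 = Bw2 = (1211, 1114)
Requested component of w3: 1211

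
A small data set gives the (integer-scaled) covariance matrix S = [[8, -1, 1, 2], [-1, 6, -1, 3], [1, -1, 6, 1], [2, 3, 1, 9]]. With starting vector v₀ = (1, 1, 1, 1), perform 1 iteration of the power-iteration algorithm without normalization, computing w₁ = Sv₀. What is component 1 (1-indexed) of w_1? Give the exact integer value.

w1 = Sv₀ = (8·1 + (-1)·1 + 1·1 + 2·1; (-1)·1 + 6·1 + (-1)·1 + 3·1; 1·1 + (-1)·1 + 6·1 + 1·1; 2·1 + 3·1 + 1·1 + 9·1) = (10, 7, 7, 15)
The requested component of w1 is 10.

10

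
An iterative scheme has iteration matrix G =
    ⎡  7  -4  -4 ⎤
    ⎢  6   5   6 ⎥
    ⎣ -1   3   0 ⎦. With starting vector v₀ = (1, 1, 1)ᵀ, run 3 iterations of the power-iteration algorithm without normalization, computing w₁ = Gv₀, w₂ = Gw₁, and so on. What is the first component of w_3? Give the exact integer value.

-1153

w1 = Gv₀ = (-1, 17, 2)
w2 = Gw1 = (-83, 91, 52)
w3 = Gw2 = (-1153, 269, 356)
The requested component of w3 is -1153.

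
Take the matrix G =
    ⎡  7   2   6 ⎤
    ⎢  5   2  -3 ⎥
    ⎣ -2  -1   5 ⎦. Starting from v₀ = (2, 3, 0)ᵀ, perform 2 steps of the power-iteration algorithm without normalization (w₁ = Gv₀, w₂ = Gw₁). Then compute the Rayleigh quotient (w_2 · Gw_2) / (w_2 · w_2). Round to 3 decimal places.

7.288

w1 = Gv₀ = (7·2 + 2·3 + 6·0; 5·2 + 2·3 + (-3)·0; (-2)·2 + (-1)·3 + 5·0) = (20, 16, -7)
w2 = Gw1 = (7·20 + 2·16 + 6·(-7); 5·20 + 2·16 + (-3)·(-7); (-2)·20 + (-1)·16 + 5·(-7)) = (130, 153, -91)
Gw2 = (670, 1229, -868)
w2·Gw2 = 130·670 + 153·1229 + (-91)·(-868) = 354125; w2·w2 = 130·130 + 153·153 + (-91)·(-91) = 48590
λ ≈ 354125/48590 = 7.288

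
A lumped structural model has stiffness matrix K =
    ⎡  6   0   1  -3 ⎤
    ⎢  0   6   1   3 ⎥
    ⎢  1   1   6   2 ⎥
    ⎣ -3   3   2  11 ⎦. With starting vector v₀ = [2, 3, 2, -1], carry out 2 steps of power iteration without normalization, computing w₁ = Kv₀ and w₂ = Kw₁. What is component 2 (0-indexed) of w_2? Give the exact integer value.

w1 = Kv₀ = (17, 17, 15, -4)
w2 = Kw1 = (129, 105, 116, -14)
The requested component of w2 is 116.

116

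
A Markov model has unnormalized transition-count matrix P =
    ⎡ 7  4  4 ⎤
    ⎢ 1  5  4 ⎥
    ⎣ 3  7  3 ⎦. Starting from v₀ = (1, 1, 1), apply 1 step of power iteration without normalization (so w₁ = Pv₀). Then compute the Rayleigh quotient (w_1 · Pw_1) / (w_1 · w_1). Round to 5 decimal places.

w1 = Pv₀ = (15, 10, 13)
Pw1 = (197, 117, 154)
w1·Pw1 = 15·197 + 10·117 + 13·154 = 6127; w1·w1 = 15·15 + 10·10 + 13·13 = 494
λ ≈ 6127/494 = 12.40283

12.40283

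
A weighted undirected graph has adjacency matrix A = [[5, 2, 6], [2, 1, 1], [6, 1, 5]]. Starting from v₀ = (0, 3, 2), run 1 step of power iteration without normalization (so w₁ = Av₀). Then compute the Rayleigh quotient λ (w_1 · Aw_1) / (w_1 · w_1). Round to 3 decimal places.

w1 = Av₀ = (5·0 + 2·3 + 6·2; 2·0 + 1·3 + 1·2; 6·0 + 1·3 + 5·2) = (18, 5, 13)
Aw1 = (178, 54, 178)
w1·Aw1 = 18·178 + 5·54 + 13·178 = 5788; w1·w1 = 18·18 + 5·5 + 13·13 = 518
λ ≈ 5788/518 = 11.174

11.174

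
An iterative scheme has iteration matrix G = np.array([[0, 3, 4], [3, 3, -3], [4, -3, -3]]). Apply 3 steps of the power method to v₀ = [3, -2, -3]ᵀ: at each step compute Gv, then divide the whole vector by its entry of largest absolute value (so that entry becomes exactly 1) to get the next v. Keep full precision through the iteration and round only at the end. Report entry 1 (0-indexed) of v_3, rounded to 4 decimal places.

0.4875

Gv0 = (-18.00000, 12.00000, 27.00000); divide by 27.00000 → v1 = (-0.66667, 0.44444, 1.00000)
Gv1 = (5.33333, -3.66667, -7.00000); divide by -7.00000 → v2 = (-0.76190, 0.52381, 1.00000)
Gv2 = (5.57143, -3.71429, -7.61905); divide by -7.61905 → v3 = (-0.73125, 0.48750, 1.00000)
Requested entry of v3: 702/1440 = 0.4875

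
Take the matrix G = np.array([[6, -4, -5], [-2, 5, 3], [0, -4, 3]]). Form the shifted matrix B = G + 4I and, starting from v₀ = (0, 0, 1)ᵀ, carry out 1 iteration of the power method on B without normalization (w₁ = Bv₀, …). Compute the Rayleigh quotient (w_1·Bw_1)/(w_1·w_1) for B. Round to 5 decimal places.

μ ≈ 11.06024

B = G + 4I has rows (10, -4, -5); (-2, 9, 3); (0, -4, 7)
w1 = Bv₀ = (-5, 3, 7)
Bw1 = (-97, 58, 37)
w1·Bw1 = 918; w1·w1 = 83; μ ≈ 918/83 = 11.06024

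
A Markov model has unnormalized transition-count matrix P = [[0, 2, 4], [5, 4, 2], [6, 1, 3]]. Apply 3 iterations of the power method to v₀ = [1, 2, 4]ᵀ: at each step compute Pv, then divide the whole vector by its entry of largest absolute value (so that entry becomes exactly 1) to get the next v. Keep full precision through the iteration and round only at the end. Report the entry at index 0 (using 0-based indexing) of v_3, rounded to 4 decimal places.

Pv0 = (20.00000, 21.00000, 20.00000); divide by 21.00000 → v1 = (0.95238, 1.00000, 0.95238)
Pv1 = (5.80952, 10.66667, 9.57143); divide by 10.66667 → v2 = (0.54464, 1.00000, 0.89732)
Pv2 = (5.58929, 8.51786, 6.95982); divide by 8.51786 → v3 = (0.65618, 1.00000, 0.81709)
Requested entry of v3: 1252/1908 = 0.6562

0.6562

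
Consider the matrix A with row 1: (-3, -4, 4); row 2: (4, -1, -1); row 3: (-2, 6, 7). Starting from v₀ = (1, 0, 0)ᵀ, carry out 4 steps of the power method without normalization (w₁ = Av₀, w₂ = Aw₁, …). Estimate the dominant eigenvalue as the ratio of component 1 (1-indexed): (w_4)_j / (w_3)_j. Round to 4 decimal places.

w1 = Av₀ = (-3, 4, -2)
w2 = Aw1 = (-15, -14, 16)
w3 = Aw2 = (165, -62, 58)
w4 = Aw3 = (-15, 664, -296)
Ratio at component: -15 / 165 = -0.0909

-0.0909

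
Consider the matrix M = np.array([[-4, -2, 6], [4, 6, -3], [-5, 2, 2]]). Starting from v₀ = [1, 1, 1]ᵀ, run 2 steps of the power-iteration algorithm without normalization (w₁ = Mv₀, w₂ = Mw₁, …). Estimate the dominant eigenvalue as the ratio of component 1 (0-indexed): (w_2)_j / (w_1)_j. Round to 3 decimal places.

6.429

w1 = Mv₀ = (0, 7, -1)
w2 = Mw1 = (-20, 45, 12)
Ratio at component: 45 / 7 = 6.429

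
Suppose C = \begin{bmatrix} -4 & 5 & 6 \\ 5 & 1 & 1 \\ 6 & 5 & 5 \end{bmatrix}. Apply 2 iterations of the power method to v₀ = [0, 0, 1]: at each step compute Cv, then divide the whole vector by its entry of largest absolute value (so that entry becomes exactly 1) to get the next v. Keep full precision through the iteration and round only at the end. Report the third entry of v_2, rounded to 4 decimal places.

Cv0 = (6.00000, 1.00000, 5.00000); divide by 6.00000 → v1 = (1.00000, 0.16667, 0.83333)
Cv1 = (1.83333, 6.00000, 11.00000); divide by 11.00000 → v2 = (0.16667, 0.54545, 1.00000)
Requested entry of v2: 66/66 = 1.0000

1.0000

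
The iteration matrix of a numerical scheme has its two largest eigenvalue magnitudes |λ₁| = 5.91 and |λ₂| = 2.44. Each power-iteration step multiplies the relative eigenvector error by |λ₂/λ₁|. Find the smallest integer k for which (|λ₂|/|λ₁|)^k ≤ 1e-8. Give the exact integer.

|λ₂/λ₁| = 2.44/5.91 = 0.41286
Need k ≥ ln(1e-8) / ln(0.41286) = -18.4207 / -0.8846 ≈ 20.823
Smallest integer k satisfying the bound: 21

21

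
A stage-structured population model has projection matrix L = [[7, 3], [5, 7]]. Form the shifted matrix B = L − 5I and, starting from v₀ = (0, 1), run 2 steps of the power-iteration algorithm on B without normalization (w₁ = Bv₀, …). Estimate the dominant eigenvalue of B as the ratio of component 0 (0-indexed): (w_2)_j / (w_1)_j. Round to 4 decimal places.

B = L − 5I has rows (2, 3); (5, 2)
w1 = Bv₀ = (2·0 + 3·1; 5·0 + 2·1) = (3, 2)
w2 = Bw1 = (2·3 + 3·2; 5·3 + 2·2) = (12, 19)
Ratio: 12/3 = 4.0000

4.0000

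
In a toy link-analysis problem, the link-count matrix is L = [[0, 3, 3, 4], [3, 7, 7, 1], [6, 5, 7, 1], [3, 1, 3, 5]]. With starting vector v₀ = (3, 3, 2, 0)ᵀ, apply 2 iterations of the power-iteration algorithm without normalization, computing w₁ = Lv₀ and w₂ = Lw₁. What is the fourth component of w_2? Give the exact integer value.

320

w1 = Lv₀ = (0·3 + 3·3 + 3·2 + 4·0; 3·3 + 7·3 + 7·2 + 1·0; 6·3 + 5·3 + 7·2 + 1·0; 3·3 + 1·3 + 3·2 + 5·0) = (15, 44, 47, 18)
w2 = Lw1 = (0·15 + 3·44 + 3·47 + 4·18; 3·15 + 7·44 + 7·47 + 1·18; 6·15 + 5·44 + 7·47 + 1·18; 3·15 + 1·44 + 3·47 + 5·18) = (345, 700, 657, 320)
The requested component of w2 is 320.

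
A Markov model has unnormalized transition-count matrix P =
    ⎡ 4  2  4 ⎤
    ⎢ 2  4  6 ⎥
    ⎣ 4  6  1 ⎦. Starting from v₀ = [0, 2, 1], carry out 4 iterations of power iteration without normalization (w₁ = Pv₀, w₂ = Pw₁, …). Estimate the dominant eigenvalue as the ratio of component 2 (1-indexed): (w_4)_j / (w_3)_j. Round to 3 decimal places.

11.128

w1 = Pv₀ = (8, 14, 13)
w2 = Pw1 = (112, 150, 129)
w3 = Pw2 = (1264, 1598, 1477)
w4 = Pw3 = (14160, 17782, 16121)
Ratio at component: 17782 / 1598 = 11.128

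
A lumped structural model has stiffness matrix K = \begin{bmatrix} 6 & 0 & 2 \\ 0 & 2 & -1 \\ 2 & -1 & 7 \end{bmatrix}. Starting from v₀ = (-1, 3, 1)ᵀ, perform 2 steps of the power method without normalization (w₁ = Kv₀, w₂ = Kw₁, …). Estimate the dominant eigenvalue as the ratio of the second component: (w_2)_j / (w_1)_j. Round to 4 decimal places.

w1 = Kv₀ = (6·(-1) + 0·3 + 2·1; 0·(-1) + 2·3 + (-1)·1; 2·(-1) + (-1)·3 + 7·1) = (-4, 5, 2)
w2 = Kw1 = (6·(-4) + 0·5 + 2·2; 0·(-4) + 2·5 + (-1)·2; 2·(-4) + (-1)·5 + 7·2) = (-20, 8, 1)
Ratio at component: 8 / 5 = 1.6000

1.6000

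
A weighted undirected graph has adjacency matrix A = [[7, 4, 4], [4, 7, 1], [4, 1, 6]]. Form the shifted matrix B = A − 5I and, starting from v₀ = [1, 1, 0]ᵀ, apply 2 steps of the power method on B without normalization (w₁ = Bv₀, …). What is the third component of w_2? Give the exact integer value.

B = A − 5I has rows (2, 4, 4); (4, 2, 1); (4, 1, 1)
w1 = Bv₀ = (2·1 + 4·1 + 4·0; 4·1 + 2·1 + 1·0; 4·1 + 1·1 + 1·0) = (6, 6, 5)
w2 = Bw1 = (2·6 + 4·6 + 4·5; 4·6 + 2·6 + 1·5; 4·6 + 1·6 + 1·5) = (56, 41, 35)
Requested component of w2: 35

35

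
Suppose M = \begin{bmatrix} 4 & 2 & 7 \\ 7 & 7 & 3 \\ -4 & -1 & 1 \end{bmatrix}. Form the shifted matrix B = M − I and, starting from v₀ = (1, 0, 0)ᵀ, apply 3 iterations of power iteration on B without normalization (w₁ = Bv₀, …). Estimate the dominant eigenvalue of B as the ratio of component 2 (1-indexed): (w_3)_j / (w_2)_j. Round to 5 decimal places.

B = M − I has rows (3, 2, 7); (7, 6, 3); (-4, -1, 0)
w1 = Bv₀ = (3·1 + 2·0 + 7·0; 7·1 + 6·0 + 3·0; (-4)·1 + (-1)·0 + 0·0) = (3, 7, -4)
w2 = Bw1 = (3·3 + 2·7 + 7·(-4); 7·3 + 6·7 + 3·(-4); (-4)·3 + (-1)·7 + 0·(-4)) = (-5, 51, -19)
w3 = Bw2 = (-46, 214, -31)
Ratio: 214/51 = 4.19608

μ ≈ 4.19608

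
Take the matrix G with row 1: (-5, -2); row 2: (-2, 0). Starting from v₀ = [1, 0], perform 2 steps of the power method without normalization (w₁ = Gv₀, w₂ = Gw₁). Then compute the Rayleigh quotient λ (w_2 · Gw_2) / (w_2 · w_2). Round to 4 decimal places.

-5.7014

w1 = Gv₀ = ((-5)·1 + (-2)·0; (-2)·1 + 0·0) = (-5, -2)
w2 = Gw1 = ((-5)·(-5) + (-2)·(-2); (-2)·(-5) + 0·(-2)) = (29, 10)
Gw2 = (-165, -58)
w2·Gw2 = 29·(-165) + 10·(-58) = -5365; w2·w2 = 29·29 + 10·10 = 941
λ ≈ -5365/941 = -5.7014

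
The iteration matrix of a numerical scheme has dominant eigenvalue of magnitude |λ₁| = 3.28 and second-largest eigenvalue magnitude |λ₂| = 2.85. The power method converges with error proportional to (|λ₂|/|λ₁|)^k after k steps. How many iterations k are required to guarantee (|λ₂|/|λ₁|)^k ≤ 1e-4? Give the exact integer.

|λ₂/λ₁| = 2.85/3.28 = 0.86890
Need k ≥ ln(1e-4) / ln(0.86890) = -9.2103 / -0.1405 ≈ 65.543
Smallest integer k satisfying the bound: 66

66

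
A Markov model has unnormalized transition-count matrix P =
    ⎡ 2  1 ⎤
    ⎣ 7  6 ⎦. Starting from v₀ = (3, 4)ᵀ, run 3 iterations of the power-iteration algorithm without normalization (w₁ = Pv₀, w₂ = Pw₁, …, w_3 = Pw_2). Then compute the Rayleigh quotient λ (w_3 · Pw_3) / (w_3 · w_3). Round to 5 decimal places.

λ ≈ 7.31829

w1 = Pv₀ = (10, 45)
w2 = Pw1 = (65, 340)
w3 = Pw2 = (470, 2495)
Pw3 = (3435, 18260)
w3·Pw3 = 470·3435 + 2495·18260 = 47173150; w3·w3 = 470·470 + 2495·2495 = 6445925
λ ≈ 47173150/6445925 = 7.31829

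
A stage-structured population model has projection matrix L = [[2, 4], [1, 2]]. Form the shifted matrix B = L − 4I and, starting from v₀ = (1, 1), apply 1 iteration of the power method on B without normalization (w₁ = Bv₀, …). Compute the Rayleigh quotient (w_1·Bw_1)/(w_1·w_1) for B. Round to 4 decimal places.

B = L − 4I has rows (-2, 4); (1, -2)
w1 = Bv₀ = (2, -1)
Bw1 = (-8, 4)
w1·Bw1 = -20; w1·w1 = 5; μ ≈ -20/5 = -4.0000

-4.0000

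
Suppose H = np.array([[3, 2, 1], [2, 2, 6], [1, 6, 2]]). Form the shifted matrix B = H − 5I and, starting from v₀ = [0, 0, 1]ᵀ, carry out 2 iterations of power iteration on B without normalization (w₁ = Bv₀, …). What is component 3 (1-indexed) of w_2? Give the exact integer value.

46

B = H − 5I has rows (-2, 2, 1); (2, -3, 6); (1, 6, -3)
w1 = Bv₀ = (1, 6, -3)
w2 = Bw1 = (7, -34, 46)
Requested component of w2: 46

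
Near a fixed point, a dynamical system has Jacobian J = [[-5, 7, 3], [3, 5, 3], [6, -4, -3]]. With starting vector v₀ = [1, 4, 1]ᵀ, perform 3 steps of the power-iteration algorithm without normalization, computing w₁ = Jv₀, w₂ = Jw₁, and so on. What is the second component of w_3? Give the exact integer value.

1157

w1 = Jv₀ = (26, 26, -13)
w2 = Jw1 = (13, 169, 91)
w3 = Jw2 = (1391, 1157, -871)
The requested component of w3 is 1157.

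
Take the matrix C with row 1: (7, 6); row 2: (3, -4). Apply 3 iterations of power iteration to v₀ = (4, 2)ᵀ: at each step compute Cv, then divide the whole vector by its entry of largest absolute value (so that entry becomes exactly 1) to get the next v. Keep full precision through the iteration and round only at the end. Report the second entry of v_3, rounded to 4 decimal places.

0.1802

Cv0 = (40.00000, 4.00000); divide by 40.00000 → v1 = (1.00000, 0.10000)
Cv1 = (7.60000, 2.60000); divide by 7.60000 → v2 = (1.00000, 0.34211)
Cv2 = (9.05263, 1.63158); divide by 9.05263 → v3 = (1.00000, 0.18023)
Requested entry of v3: 496/2752 = 0.1802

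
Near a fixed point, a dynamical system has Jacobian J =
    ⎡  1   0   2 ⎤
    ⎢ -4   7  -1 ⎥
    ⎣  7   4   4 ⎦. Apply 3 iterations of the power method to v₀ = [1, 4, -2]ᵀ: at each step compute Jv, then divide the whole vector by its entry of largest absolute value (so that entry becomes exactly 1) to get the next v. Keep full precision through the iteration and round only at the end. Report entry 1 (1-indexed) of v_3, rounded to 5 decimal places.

Jv0 = (-3.000000, 26.000000, 15.000000); divide by 26.000000 → v1 = (-0.115385, 1.000000, 0.576923)
Jv1 = (1.038462, 6.884615, 5.500000); divide by 6.884615 → v2 = (0.150838, 1.000000, 0.798883)
Jv2 = (1.748603, 5.597765, 8.251397); divide by 8.251397 → v3 = (0.211916, 0.678402, 1.000000)
Requested entry of v3: 313/1477 = 0.21192

0.21192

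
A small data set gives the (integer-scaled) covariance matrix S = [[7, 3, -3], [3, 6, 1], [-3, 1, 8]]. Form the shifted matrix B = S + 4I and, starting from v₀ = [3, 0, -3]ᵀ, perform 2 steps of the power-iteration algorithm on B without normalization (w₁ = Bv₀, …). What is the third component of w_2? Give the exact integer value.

-660

B = S + 4I has rows (11, 3, -3); (3, 10, 1); (-3, 1, 12)
w1 = Bv₀ = (42, 6, -45)
w2 = Bw1 = (615, 141, -660)
Requested component of w2: -660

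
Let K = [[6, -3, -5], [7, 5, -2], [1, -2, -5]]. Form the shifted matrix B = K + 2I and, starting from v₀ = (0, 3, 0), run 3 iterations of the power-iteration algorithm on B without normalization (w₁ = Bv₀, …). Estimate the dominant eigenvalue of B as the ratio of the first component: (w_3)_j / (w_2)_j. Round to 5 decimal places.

B = K + 2I has rows (8, -3, -5); (7, 7, -2); (1, -2, -3)
w1 = Bv₀ = (-9, 21, -6)
w2 = Bw1 = (-105, 96, -33)
w3 = Bw2 = (-963, 3, -198)
Ratio: -963/-105 = 9.17143

μ ≈ 9.17143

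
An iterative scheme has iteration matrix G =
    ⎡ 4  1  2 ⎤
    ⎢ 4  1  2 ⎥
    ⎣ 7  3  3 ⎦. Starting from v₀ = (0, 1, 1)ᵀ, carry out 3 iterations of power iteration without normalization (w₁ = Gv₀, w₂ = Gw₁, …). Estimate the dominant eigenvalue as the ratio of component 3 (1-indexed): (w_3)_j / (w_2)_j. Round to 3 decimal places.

8.625

w1 = Gv₀ = (4·0 + 1·1 + 2·1; 4·0 + 1·1 + 2·1; 7·0 + 3·1 + 3·1) = (3, 3, 6)
w2 = Gw1 = (4·3 + 1·3 + 2·6; 4·3 + 1·3 + 2·6; 7·3 + 3·3 + 3·6) = (27, 27, 48)
w3 = Gw2 = (231, 231, 414)
Ratio at component: 414 / 48 = 8.625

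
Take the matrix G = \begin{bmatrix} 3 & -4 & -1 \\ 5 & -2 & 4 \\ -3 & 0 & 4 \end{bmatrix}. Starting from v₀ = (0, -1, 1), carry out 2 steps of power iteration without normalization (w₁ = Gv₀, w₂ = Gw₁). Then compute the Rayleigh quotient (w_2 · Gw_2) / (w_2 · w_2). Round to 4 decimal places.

1.6342

w1 = Gv₀ = (3·0 + (-4)·(-1) + (-1)·1; 5·0 + (-2)·(-1) + 4·1; (-3)·0 + 0·(-1) + 4·1) = (3, 6, 4)
w2 = Gw1 = (3·3 + (-4)·6 + (-1)·4; 5·3 + (-2)·6 + 4·4; (-3)·3 + 0·6 + 4·4) = (-19, 19, 7)
Gw2 = (-140, -105, 85)
w2·Gw2 = (-19)·(-140) + 19·(-105) + 7·85 = 1260; w2·w2 = (-19)·(-19) + 19·19 + 7·7 = 771
λ ≈ 1260/771 = 1.6342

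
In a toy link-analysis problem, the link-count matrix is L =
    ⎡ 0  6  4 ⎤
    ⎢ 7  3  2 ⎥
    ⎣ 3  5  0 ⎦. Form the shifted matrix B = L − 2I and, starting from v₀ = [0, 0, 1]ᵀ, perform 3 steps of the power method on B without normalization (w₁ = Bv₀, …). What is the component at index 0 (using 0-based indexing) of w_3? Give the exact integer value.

B = L − 2I has rows (-2, 6, 4); (7, 1, 2); (3, 5, -2)
w1 = Bv₀ = (4, 2, -2)
w2 = Bw1 = (-4, 26, 26)
w3 = Bw2 = (268, 50, 66)
Requested component of w3: 268

268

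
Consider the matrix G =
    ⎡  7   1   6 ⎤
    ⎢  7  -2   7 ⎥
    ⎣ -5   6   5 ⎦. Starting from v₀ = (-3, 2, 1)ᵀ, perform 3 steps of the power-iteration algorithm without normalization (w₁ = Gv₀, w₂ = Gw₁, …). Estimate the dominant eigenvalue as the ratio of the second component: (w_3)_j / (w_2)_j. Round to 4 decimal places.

6.2840

w1 = Gv₀ = (7·(-3) + 1·2 + 6·1; 7·(-3) + (-2)·2 + 7·1; (-5)·(-3) + 6·2 + 5·1) = (-13, -18, 32)
w2 = Gw1 = (7·(-13) + 1·(-18) + 6·32; 7·(-13) + (-2)·(-18) + 7·32; (-5)·(-13) + 6·(-18) + 5·32) = (83, 169, 117)
w3 = Gw2 = (1452, 1062, 1184)
Ratio at component: 1062 / 169 = 6.2840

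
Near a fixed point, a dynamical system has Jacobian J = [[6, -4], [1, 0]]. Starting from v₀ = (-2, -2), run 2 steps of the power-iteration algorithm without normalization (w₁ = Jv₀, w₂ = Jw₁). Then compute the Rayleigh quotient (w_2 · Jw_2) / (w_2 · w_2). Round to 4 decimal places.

4.9412

w1 = Jv₀ = (-4, -2)
w2 = Jw1 = (-16, -4)
Jw2 = (-80, -16)
w2·Jw2 = (-16)·(-80) + (-4)·(-16) = 1344; w2·w2 = (-16)·(-16) + (-4)·(-4) = 272
λ ≈ 1344/272 = 4.9412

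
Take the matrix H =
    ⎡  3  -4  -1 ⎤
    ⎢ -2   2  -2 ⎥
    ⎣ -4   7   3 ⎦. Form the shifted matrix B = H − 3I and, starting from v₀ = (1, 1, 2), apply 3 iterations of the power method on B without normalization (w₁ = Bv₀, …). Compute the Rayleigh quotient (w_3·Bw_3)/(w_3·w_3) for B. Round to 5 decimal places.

B = H − 3I has rows (0, -4, -1); (-2, -1, -2); (-4, 7, 0)
w1 = Bv₀ = (0·1 + (-4)·1 + (-1)·2; (-2)·1 + (-1)·1 + (-2)·2; (-4)·1 + 7·1 + 0·2) = (-6, -7, 3)
w2 = Bw1 = (0·(-6) + (-4)·(-7) + (-1)·3; (-2)·(-6) + (-1)·(-7) + (-2)·3; (-4)·(-6) + 7·(-7) + 0·3) = (25, 13, -25)
w3 = Bw2 = (-27, -13, -9)
Bw3 = (61, 85, 17)
w3·Bw3 = -2905; w3·w3 = 979; μ ≈ -2905/979 = -2.96731

μ ≈ -2.96731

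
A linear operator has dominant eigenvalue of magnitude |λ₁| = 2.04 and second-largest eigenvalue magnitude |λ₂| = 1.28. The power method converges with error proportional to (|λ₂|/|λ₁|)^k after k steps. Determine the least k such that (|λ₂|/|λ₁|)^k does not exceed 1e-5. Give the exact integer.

25

|λ₂/λ₁| = 1.28/2.04 = 0.62745
Need k ≥ ln(1e-5) / ln(0.62745) = -11.5129 / -0.4661 ≈ 24.701
Smallest integer k satisfying the bound: 25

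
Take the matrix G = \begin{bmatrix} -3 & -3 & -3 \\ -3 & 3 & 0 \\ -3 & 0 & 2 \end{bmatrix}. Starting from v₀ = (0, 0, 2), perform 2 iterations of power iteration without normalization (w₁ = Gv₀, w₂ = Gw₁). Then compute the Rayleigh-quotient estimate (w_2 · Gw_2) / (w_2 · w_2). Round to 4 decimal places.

0.6100

w1 = Gv₀ = (-6, 0, 4)
w2 = Gw1 = (6, 18, 26)
Gw2 = (-150, 36, 34)
w2·Gw2 = 6·(-150) + 18·36 + 26·34 = 632; w2·w2 = 6·6 + 18·18 + 26·26 = 1036
λ ≈ 632/1036 = 0.6100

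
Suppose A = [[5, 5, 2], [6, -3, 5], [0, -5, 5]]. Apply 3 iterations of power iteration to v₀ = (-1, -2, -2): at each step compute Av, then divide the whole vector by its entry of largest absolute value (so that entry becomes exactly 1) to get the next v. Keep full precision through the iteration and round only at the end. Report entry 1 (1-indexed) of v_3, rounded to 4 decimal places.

Av0 = (-19.00000, -10.00000, 0.00000); divide by -19.00000 → v1 = (1.00000, 0.52632, 0.00000)
Av1 = (7.63158, 4.42105, -2.63158); divide by 7.63158 → v2 = (1.00000, 0.57931, -0.34483)
Av2 = (7.20690, 2.53793, -4.62069); divide by 7.20690 → v3 = (1.00000, 0.35215, -0.64115)
Requested entry of v3: -1045/-1045 = 1.0000

1.0000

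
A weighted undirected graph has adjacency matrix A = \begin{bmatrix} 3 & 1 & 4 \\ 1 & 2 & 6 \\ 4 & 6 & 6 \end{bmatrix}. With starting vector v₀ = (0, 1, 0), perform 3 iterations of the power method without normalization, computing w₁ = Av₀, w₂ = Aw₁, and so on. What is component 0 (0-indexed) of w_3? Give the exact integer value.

336

w1 = Av₀ = (1, 2, 6)
w2 = Aw1 = (29, 41, 52)
w3 = Aw2 = (336, 423, 674)
The requested component of w3 is 336.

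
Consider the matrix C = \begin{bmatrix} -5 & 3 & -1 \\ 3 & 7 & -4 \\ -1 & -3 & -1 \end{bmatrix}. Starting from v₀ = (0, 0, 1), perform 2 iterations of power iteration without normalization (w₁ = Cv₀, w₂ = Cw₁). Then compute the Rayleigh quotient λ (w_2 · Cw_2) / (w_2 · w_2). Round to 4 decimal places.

w1 = Cv₀ = ((-5)·0 + 3·0 + (-1)·1; 3·0 + 7·0 + (-4)·1; (-1)·0 + (-3)·0 + (-1)·1) = (-1, -4, -1)
w2 = Cw1 = ((-5)·(-1) + 3·(-4) + (-1)·(-1); 3·(-1) + 7·(-4) + (-4)·(-1); (-1)·(-1) + (-3)·(-4) + (-1)·(-1)) = (-6, -27, 14)
Cw2 = (-65, -263, 73)
w2·Cw2 = (-6)·(-65) + (-27)·(-263) + 14·73 = 8513; w2·w2 = (-6)·(-6) + (-27)·(-27) + 14·14 = 961
λ ≈ 8513/961 = 8.8585

λ ≈ 8.8585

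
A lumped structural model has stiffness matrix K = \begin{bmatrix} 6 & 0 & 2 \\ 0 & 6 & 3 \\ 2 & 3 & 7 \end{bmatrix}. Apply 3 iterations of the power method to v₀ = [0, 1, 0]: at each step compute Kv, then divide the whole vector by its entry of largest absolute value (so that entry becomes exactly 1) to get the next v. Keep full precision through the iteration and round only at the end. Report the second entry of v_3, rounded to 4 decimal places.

0.9214

Kv0 = (0.00000, 6.00000, 3.00000); divide by 6.00000 → v1 = (0.00000, 1.00000, 0.50000)
Kv1 = (1.00000, 7.50000, 6.50000); divide by 7.50000 → v2 = (0.13333, 1.00000, 0.86667)
Kv2 = (2.53333, 8.60000, 9.33333); divide by 9.33333 → v3 = (0.27143, 0.92143, 1.00000)
Requested entry of v3: 387/420 = 0.9214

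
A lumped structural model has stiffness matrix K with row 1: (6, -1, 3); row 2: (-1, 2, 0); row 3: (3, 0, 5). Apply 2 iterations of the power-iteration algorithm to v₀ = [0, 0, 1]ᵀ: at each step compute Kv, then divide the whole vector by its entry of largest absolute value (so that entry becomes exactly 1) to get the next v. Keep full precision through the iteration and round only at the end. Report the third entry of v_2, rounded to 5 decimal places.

1.00000

Kv0 = (3.000000, 0.000000, 5.000000); divide by 5.000000 → v1 = (0.600000, 0.000000, 1.000000)
Kv1 = (6.600000, -0.600000, 6.800000); divide by 6.800000 → v2 = (0.970588, -0.088235, 1.000000)
Requested entry of v2: 34/34 = 1.00000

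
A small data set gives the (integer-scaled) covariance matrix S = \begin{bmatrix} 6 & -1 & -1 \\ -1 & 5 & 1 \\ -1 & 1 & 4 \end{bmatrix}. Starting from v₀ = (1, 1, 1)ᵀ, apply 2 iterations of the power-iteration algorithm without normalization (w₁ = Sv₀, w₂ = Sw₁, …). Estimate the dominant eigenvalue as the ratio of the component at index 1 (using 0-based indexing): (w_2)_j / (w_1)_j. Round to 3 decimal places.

5.000

w1 = Sv₀ = (6·1 + (-1)·1 + (-1)·1; (-1)·1 + 5·1 + 1·1; (-1)·1 + 1·1 + 4·1) = (4, 5, 4)
w2 = Sw1 = (6·4 + (-1)·5 + (-1)·4; (-1)·4 + 5·5 + 1·4; (-1)·4 + 1·5 + 4·4) = (15, 25, 17)
Ratio at component: 25 / 5 = 5.000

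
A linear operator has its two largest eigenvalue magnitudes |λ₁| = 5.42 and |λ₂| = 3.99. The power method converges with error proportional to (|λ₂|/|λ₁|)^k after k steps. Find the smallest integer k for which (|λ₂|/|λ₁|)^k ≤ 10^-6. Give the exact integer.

46

|λ₂/λ₁| = 3.99/5.42 = 0.73616
Need k ≥ ln(10^-6) / ln(0.73616) = -13.8155 / -0.3063 ≈ 45.104
Smallest integer k satisfying the bound: 46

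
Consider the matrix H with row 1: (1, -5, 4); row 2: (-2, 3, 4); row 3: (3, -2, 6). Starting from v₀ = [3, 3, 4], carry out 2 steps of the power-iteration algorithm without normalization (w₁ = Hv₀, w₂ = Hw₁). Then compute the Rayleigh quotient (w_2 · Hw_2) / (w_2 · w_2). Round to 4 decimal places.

w1 = Hv₀ = (1·3 + (-5)·3 + 4·4; (-2)·3 + 3·3 + 4·4; 3·3 + (-2)·3 + 6·4) = (4, 19, 27)
w2 = Hw1 = (1·4 + (-5)·19 + 4·27; (-2)·4 + 3·19 + 4·27; 3·4 + (-2)·19 + 6·27) = (17, 157, 136)
Hw2 = (-224, 981, 553)
w2·Hw2 = 17·(-224) + 157·981 + 136·553 = 225417; w2·w2 = 17·17 + 157·157 + 136·136 = 43434
λ ≈ 225417/43434 = 5.1899

λ ≈ 5.1899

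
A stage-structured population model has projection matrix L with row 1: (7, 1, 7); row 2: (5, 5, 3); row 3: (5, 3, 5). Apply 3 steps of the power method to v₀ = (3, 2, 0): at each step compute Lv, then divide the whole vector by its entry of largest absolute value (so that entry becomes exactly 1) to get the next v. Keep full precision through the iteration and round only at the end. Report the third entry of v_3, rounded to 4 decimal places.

0.8617

Lv0 = (23.00000, 25.00000, 21.00000); divide by 25.00000 → v1 = (0.92000, 1.00000, 0.84000)
Lv1 = (13.32000, 12.12000, 11.80000); divide by 13.32000 → v2 = (1.00000, 0.90991, 0.88589)
Lv2 = (14.11111, 12.20721, 12.15916); divide by 14.11111 → v3 = (1.00000, 0.86508, 0.86167)
Requested entry of v3: 4049/4699 = 0.8617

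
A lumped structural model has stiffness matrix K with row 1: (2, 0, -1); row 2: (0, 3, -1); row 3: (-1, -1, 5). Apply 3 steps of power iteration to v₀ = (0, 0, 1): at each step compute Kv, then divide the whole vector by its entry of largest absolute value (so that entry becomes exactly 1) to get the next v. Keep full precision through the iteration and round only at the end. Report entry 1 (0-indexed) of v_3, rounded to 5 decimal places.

-0.34000

Kv0 = (-1.000000, -1.000000, 5.000000); divide by 5.000000 → v1 = (-0.200000, -0.200000, 1.000000)
Kv1 = (-1.400000, -1.600000, 5.400000); divide by 5.400000 → v2 = (-0.259259, -0.296296, 1.000000)
Kv2 = (-1.518519, -1.888889, 5.555556); divide by 5.555556 → v3 = (-0.273333, -0.340000, 1.000000)
Requested entry of v3: -51/150 = -0.34000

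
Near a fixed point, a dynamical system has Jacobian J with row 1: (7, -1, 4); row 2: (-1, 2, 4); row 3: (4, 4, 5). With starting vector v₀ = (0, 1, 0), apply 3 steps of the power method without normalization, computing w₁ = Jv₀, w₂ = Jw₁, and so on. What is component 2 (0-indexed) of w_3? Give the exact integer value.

232

w1 = Jv₀ = (-1, 2, 4)
w2 = Jw1 = (7, 21, 24)
w3 = Jw2 = (124, 131, 232)
The requested component of w3 is 232.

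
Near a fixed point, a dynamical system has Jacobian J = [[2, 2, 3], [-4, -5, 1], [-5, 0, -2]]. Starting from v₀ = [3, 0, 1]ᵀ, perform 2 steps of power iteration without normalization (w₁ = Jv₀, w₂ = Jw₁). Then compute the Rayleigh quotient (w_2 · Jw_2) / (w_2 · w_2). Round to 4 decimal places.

w1 = Jv₀ = (2·3 + 2·0 + 3·1; (-4)·3 + (-5)·0 + 1·1; (-5)·3 + 0·0 + (-2)·1) = (9, -11, -17)
w2 = Jw1 = (2·9 + 2·(-11) + 3·(-17); (-4)·9 + (-5)·(-11) + 1·(-17); (-5)·9 + 0·(-11) + (-2)·(-17)) = (-55, 2, -11)
Jw2 = (-139, 199, 297)
w2·Jw2 = (-55)·(-139) + 2·199 + (-11)·297 = 4776; w2·w2 = (-55)·(-55) + 2·2 + (-11)·(-11) = 3150
λ ≈ 4776/3150 = 1.5162

1.5162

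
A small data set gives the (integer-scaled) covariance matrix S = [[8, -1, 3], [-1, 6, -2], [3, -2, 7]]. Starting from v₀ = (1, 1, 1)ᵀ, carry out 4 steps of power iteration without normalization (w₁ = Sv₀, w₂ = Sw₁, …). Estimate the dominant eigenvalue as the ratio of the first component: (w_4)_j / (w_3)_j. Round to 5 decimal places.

λ ≈ 10.78977

w1 = Sv₀ = (10, 3, 8)
w2 = Sw1 = (101, -8, 80)
w3 = Sw2 = (1056, -309, 879)
w4 = Sw3 = (11394, -4668, 9939)
Ratio at component: 11394 / 1056 = 10.78977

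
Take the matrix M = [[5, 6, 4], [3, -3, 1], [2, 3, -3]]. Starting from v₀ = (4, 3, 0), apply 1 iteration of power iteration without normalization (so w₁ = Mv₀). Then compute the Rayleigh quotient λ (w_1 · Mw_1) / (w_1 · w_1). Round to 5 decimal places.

w1 = Mv₀ = (38, 3, 17)
Mw1 = (276, 122, 34)
w1·Mw1 = 38·276 + 3·122 + 17·34 = 11432; w1·w1 = 38·38 + 3·3 + 17·17 = 1742
λ ≈ 11432/1742 = 6.56257

6.56257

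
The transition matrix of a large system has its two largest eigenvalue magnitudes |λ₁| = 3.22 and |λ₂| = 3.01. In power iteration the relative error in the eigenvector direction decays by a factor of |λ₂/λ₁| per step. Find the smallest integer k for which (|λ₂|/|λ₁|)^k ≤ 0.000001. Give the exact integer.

205

|λ₂/λ₁| = 3.01/3.22 = 0.93478
Need k ≥ ln(0.000001) / ln(0.93478) = -13.8155 / -0.0674 ≈ 204.852
Smallest integer k satisfying the bound: 205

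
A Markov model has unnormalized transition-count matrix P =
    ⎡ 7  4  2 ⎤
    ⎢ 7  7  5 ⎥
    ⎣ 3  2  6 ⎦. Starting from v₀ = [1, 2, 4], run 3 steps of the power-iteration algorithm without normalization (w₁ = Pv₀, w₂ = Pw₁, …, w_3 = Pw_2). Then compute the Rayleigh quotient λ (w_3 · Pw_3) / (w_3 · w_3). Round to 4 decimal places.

λ ≈ 14.2542

w1 = Pv₀ = (23, 41, 31)
w2 = Pw1 = (387, 603, 337)
w3 = Pw2 = (5795, 8615, 4389)
Pw3 = (83803, 122815, 60949)
w3·Pw3 = 5795·83803 + 8615·122815 + 4389·60949 = 1811194771; w3·w3 = 5795·5795 + 8615·8615 + 4389·4389 = 127063571
λ ≈ 1811194771/127063571 = 14.2542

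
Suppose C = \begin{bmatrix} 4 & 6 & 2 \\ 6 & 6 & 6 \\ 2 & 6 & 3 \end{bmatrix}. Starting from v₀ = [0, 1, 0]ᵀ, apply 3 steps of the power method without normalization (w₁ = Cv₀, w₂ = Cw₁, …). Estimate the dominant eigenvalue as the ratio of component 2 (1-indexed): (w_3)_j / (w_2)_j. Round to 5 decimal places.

13.66667

w1 = Cv₀ = (4·0 + 6·1 + 2·0; 6·0 + 6·1 + 6·0; 2·0 + 6·1 + 3·0) = (6, 6, 6)
w2 = Cw1 = (4·6 + 6·6 + 2·6; 6·6 + 6·6 + 6·6; 2·6 + 6·6 + 3·6) = (72, 108, 66)
w3 = Cw2 = (1068, 1476, 990)
Ratio at component: 1476 / 108 = 13.66667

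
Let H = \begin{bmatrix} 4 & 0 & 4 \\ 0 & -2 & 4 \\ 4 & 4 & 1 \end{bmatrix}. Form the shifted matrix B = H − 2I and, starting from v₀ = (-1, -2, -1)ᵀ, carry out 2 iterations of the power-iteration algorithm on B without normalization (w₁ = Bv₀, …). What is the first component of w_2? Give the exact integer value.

-56

B = H − 2I has rows (2, 0, 4); (0, -4, 4); (4, 4, -1)
w1 = Bv₀ = (-6, 4, -11)
w2 = Bw1 = (-56, -60, 3)
Requested component of w2: -56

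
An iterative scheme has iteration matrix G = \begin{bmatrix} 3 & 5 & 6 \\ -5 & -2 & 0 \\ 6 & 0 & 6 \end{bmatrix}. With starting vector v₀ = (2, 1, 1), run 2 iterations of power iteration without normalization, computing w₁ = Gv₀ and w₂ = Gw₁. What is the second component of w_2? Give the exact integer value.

-61

w1 = Gv₀ = (17, -12, 18)
w2 = Gw1 = (99, -61, 210)
The requested component of w2 is -61.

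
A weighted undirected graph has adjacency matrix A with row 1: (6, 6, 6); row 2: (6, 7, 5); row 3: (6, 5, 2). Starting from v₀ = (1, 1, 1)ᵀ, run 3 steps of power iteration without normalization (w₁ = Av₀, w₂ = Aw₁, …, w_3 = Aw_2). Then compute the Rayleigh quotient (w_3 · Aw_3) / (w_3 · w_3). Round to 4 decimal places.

16.6349

w1 = Av₀ = (18, 18, 13)
w2 = Aw1 = (294, 299, 224)
w3 = Aw2 = (4902, 4977, 3707)
Aw3 = (81516, 82786, 61711)
w3·Aw3 = 4902·81516 + 4977·82786 + 3707·61711 = 1040380031; w3·w3 = 4902·4902 + 4977·4977 + 3707·3707 = 62541982
λ ≈ 1040380031/62541982 = 16.6349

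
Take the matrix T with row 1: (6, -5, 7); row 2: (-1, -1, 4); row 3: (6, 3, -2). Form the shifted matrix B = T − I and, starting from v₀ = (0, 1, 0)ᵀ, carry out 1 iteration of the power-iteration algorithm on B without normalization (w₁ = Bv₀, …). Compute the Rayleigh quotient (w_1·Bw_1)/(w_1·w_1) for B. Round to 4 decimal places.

B = T − I has rows (5, -5, 7); (-1, -2, 4); (6, 3, -3)
w1 = Bv₀ = (-5, -2, 3)
Bw1 = (6, 21, -45)
w1·Bw1 = -207; w1·w1 = 38; μ ≈ -207/38 = -5.4474

-5.4474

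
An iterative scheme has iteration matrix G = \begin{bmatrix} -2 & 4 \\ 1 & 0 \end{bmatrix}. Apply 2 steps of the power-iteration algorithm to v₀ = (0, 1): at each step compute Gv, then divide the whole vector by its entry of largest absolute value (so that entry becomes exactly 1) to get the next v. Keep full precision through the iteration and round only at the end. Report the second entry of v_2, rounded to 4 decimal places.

-0.5000

Gv0 = (4.00000, 0.00000); divide by 4.00000 → v1 = (1.00000, 0.00000)
Gv1 = (-2.00000, 1.00000); divide by -2.00000 → v2 = (1.00000, -0.50000)
Requested entry of v2: 4/-8 = -0.5000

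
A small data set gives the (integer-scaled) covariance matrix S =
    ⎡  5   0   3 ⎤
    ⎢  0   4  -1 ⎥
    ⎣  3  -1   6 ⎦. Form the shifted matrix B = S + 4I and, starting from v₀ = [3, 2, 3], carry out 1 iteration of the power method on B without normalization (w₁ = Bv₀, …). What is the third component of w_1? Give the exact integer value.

37

B = S + 4I has rows (9, 0, 3); (0, 8, -1); (3, -1, 10)
w1 = Bv₀ = (9·3 + 0·2 + 3·3; 0·3 + 8·2 + (-1)·3; 3·3 + (-1)·2 + 10·3) = (36, 13, 37)
Requested component of w1: 37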